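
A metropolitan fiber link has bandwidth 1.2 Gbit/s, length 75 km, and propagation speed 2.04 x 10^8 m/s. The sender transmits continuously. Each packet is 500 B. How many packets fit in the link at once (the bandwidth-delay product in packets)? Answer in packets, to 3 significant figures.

Propagation delay = 75000 / 204000000 = 0.000367647 s.
BDP = R × t_prop = 1200000000 × 0.000367647 = 441176 bits.
In packets of 4000 bits: 110 packets.

110 packets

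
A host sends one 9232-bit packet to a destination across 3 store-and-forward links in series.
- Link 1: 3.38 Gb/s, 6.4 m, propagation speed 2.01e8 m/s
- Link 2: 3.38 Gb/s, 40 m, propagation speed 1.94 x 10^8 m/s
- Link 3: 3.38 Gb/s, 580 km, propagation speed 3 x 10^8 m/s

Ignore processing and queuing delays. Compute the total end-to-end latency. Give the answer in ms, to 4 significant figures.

1.942 ms

Transmission delay per hop = L/R = 9232/3380000000 = 0.00273136 ms; 3 hops → 0.00819408 ms.
Propagation delays (d/s per hop): 3.18408e-05, 0.000206186, 1.93333 ms; sum = 1.93357 ms.
End-to-end = 1.942 ms.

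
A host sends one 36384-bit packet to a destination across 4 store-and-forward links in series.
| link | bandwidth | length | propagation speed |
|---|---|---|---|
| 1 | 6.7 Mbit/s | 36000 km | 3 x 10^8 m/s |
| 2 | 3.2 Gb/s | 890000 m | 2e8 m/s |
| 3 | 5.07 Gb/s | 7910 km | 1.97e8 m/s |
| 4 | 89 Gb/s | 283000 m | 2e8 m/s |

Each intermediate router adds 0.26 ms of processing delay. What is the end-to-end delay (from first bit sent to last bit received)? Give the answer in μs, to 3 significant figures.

Transmission delays (L/R per hop): 5430.45, 11.37, 7.17633, 0.408809 μs; sum = 5449.4 μs.
Propagation delays (d/s per hop): 120000, 4450, 40152.3, 1415 μs; sum = 166017 μs.
Processing at 3 router(s): 3 × 0.26 ms = 780 μs.
End-to-end = 172000 μs.

172000 μs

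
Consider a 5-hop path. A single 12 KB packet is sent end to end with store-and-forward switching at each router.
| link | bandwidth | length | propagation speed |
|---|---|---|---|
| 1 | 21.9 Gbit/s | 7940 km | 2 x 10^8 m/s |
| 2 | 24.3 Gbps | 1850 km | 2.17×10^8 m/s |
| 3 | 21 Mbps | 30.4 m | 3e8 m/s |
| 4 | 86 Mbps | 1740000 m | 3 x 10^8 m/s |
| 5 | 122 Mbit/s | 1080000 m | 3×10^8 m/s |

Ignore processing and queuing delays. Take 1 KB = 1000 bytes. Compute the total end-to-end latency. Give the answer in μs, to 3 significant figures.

L = 96000 bits.
Transmission delays (L/R per hop): 4.38356, 3.95062, 4571.43, 1116.28, 786.885 μs; sum = 6482.93 μs.
Propagation delays (d/s per hop): 39700, 8525.35, 0.101333, 5800, 3600 μs; sum = 57625.4 μs.
End-to-end = 64100 μs.

64100 μs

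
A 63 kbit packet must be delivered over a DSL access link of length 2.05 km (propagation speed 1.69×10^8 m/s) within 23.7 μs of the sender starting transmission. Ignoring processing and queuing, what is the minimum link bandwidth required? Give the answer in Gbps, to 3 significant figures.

5.45 Gbps

Propagation delay = 2050 / 169000000 = 12.1302 μs.
Transmission budget = 23.7 − 12.1302 = 11.5698 μs.
R ≥ L / t_tx = 63000 bits / 1.15698e-05 s = 5.45 Gbps.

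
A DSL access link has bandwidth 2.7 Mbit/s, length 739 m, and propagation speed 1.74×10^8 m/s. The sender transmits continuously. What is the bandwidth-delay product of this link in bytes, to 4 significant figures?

1.433 bytes

Propagation delay = 739 / 174000000 = 4.24713e-06 s.
BDP = R × t_prop = 2700000 × 4.24713e-06 = 11.4672 bits.
In bytes: 11.4672/8 = 1.433 bytes.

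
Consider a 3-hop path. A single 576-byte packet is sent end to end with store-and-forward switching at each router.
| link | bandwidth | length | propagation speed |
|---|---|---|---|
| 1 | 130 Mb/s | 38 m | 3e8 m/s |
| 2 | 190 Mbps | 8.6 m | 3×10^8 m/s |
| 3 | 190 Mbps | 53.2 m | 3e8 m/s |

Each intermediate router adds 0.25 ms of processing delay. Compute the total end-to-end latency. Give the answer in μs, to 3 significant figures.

584 μs

L = 576 × 8 = 4608 bits.
Transmission delays (L/R per hop): 35.4462, 24.2526, 24.2526 μs; sum = 83.9514 μs.
Propagation delays (d/s per hop): 0.126667, 0.0286667, 0.177333 μs; sum = 0.332667 μs.
Processing at 2 router(s): 2 × 0.25 ms = 500 μs.
End-to-end = 584 μs.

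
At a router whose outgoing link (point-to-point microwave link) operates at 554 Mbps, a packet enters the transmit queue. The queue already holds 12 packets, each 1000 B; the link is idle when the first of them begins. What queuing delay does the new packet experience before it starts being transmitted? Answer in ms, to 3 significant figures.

Each queued packet: L/R = 8000/554000000 = 0.0144404 ms.
12 queued → 0.173285 ms.
Queuing delay = 0.173 ms.

0.173 ms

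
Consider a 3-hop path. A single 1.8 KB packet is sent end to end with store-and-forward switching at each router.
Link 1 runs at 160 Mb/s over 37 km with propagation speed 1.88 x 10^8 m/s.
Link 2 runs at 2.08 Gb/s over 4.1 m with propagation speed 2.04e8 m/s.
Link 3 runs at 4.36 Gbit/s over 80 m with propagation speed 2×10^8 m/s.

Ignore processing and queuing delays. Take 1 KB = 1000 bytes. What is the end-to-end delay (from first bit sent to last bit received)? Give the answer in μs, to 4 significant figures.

L = 14400 bits.
Transmission delays (L/R per hop): 90, 6.92308, 3.30275 μs; sum = 100.226 μs.
Propagation delays (d/s per hop): 196.809, 0.020098, 0.4 μs; sum = 197.229 μs.
End-to-end = 297.5 μs.

297.5 μs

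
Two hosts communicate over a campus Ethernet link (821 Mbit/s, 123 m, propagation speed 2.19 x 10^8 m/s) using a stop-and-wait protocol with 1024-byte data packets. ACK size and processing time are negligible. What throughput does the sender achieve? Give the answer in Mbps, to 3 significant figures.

t_tx = L/R = 8192/821000000 = 9.97808e-06 s.
t_prop = 123/219000000 = 5.61644e-07 s; RTT = 1.12329e-06 s.
Cycle = t_tx + RTT = 1.11014e-05 s.
Throughput = L / cycle = 8192 / 1.11014e-05 = 738 Mbps.

738 Mbps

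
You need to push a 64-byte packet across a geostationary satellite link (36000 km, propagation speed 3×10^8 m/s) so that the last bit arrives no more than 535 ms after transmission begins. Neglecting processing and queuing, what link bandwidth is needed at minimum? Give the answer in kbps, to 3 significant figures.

L = 512 bits.
Propagation delay = 36000000 / 300000000 = 120 ms.
Transmission budget = 535 − 120 = 415 ms.
R ≥ L / t_tx = 512 bits / 0.415 s = 1.23 kbps.

1.23 kbps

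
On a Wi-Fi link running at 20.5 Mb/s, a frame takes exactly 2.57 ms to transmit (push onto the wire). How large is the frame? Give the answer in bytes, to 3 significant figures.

L = R × t_tx = 20500000 b/s × 0.00257 s = 52685 bits.
In bytes: 52685 / 8 = 6590 bytes.

6590 bytes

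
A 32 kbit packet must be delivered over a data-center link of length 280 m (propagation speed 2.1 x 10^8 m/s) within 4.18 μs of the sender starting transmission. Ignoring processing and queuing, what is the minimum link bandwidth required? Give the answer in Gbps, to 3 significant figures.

11.2 Gbps

Propagation delay = 280 / 210000000 = 1.33333 μs.
Transmission budget = 4.18 − 1.33333 = 2.84667 μs.
R ≥ L / t_tx = 32000 bits / 2.84667e-06 s = 11.2 Gbps.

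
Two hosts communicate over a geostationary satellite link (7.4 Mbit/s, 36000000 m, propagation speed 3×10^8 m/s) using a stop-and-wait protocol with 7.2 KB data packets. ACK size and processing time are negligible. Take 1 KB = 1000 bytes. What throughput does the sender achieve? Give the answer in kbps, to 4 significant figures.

232.5 kbps

t_tx = L/R = 57600/7400000 = 0.00778378 s.
t_prop = 36000000/300000000 = 0.12 s; RTT = 0.24 s.
Cycle = t_tx + RTT = 0.247784 s.
Throughput = L / cycle = 57600 / 0.247784 = 232.5 kbps.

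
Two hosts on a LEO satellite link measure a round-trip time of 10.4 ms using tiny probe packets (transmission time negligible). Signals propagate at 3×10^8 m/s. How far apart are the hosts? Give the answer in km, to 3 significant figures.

One-way propagation = RTT/2 = 5.2 ms.
d = s × t = 300000000 × 0.0052 = 1560 km.

1560 km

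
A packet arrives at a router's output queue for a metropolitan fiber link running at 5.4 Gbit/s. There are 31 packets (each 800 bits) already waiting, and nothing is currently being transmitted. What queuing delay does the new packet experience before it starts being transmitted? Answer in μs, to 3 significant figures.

Each queued packet: L/R = 800/5400000000 = 0.148148 μs.
31 queued → 4.59259 μs.
Queuing delay = 4.59 μs.

4.59 μs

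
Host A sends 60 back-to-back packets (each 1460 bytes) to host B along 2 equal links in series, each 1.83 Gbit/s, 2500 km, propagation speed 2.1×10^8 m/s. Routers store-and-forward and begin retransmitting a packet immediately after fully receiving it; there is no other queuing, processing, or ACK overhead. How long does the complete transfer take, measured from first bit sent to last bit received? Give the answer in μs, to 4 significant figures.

24200 μs

Per-hop transmission t_tx = L/R = 11680/1830000000 = 6.38251 μs.
Per-hop propagation t_prop = 2500000/210000000 = 11904.8 μs.
Pipeline fill: first packet needs 2·t_tx to clear all hops; remaining 59 packets each add one t_tx.
Total = (2+60-1)·t_tx + 2·t_prop = 61·6.38251 + 2·11904.8 = 24200 μs.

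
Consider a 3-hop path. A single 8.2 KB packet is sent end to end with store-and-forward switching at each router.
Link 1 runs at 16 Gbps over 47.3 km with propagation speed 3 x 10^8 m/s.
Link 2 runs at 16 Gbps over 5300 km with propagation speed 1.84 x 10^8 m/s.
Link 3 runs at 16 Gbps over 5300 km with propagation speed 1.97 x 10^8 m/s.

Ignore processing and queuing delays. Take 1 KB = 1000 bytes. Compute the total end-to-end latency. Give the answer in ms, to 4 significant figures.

L = 65600 bits.
Transmission delay per hop = L/R = 65600/16000000000 = 0.0041 ms; 3 hops → 0.0123 ms.
Propagation delays (d/s per hop): 0.157667, 28.8043, 26.9036 ms; sum = 55.8656 ms.
End-to-end = 55.88 ms.

55.88 ms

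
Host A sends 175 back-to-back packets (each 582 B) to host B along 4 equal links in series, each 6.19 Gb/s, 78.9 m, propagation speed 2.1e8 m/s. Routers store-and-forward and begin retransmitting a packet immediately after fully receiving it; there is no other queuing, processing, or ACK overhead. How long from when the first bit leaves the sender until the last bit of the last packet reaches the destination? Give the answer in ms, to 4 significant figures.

0.1354 ms

Per-hop transmission t_tx = L/R = 4656/6190000000 = 0.000752181 ms.
Per-hop propagation t_prop = 78.9/210000000 = 0.000375714 ms.
Pipeline fill: first packet needs 4·t_tx to clear all hops; remaining 174 packets each add one t_tx.
Total = (4+175-1)·t_tx + 4·t_prop = 178·0.000752181 + 4·0.000375714 = 0.1354 ms.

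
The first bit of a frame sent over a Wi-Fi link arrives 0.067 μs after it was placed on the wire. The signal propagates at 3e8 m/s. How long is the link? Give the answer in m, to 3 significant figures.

d = s × t_prop = 300000000 × 6.7e-08 = 20.1 m.

20.1 m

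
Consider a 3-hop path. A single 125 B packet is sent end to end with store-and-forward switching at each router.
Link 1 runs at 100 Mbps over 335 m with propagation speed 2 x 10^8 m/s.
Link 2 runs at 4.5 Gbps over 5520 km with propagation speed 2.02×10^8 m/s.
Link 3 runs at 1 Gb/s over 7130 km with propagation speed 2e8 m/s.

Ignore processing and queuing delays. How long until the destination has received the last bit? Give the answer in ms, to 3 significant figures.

L = 125 × 8 = 1000 bits.
Transmission delays (L/R per hop): 0.01, 0.000222222, 0.001 ms; sum = 0.0112222 ms.
Propagation delays (d/s per hop): 0.001675, 27.3267, 35.65 ms; sum = 62.9784 ms.
End-to-end = 63.0 ms.

63.0 ms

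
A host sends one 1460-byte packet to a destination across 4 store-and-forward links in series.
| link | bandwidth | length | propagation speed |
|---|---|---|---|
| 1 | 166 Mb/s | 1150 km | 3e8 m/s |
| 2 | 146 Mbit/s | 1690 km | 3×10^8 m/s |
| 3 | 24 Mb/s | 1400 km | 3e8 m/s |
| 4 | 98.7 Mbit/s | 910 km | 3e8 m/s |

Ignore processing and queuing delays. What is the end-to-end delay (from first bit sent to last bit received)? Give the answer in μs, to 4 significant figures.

17920 μs

L = 1460 × 8 = 11680 bits.
Transmission delays (L/R per hop): 70.3614, 80, 486.667, 118.338 μs; sum = 755.367 μs.
Propagation delays (d/s per hop): 3833.33, 5633.33, 4666.67, 3033.33 μs; sum = 17166.7 μs.
End-to-end = 17920 μs.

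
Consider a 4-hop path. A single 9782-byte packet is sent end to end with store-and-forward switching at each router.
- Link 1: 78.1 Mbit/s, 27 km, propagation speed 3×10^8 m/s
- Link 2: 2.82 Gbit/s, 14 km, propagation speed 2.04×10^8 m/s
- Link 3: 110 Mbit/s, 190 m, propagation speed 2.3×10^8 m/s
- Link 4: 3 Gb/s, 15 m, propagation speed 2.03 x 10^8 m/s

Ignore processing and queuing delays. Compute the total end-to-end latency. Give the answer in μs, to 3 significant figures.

1930 μs

L = 9782 × 8 = 78256 bits.
Transmission delays (L/R per hop): 1002, 27.7504, 711.418, 26.0853 μs; sum = 1767.25 μs.
Propagation delays (d/s per hop): 90, 68.6275, 0.826087, 0.0738916 μs; sum = 159.527 μs.
End-to-end = 1930 μs.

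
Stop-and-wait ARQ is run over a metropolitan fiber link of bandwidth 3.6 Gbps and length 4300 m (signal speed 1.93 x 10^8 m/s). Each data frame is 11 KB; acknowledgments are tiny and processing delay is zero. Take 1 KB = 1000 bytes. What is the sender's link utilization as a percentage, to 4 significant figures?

t_tx = L/R = 88000/3600000000 = 2.44444e-05 s.
t_prop = 4300/193000000 = 2.22798e-05 s; RTT = 4.45596e-05 s.
Cycle = t_tx + RTT = 6.9004e-05 s.
Utilization = t_tx / cycle = 2.44444e-05/6.9004e-05 = 35.42 %.

35.42 %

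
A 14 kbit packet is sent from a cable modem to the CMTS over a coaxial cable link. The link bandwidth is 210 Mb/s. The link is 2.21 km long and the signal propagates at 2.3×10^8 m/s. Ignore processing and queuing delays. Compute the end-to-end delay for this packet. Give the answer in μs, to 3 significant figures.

76.3 μs

L = 14000 bits.
Transmission delay = L/R = 14000 / 210000000 = 66.6667 μs.
Propagation delay = d/s = 2210 m / 2.3e+08 m/s = 9.6087 μs.
Total = 76.3 μs.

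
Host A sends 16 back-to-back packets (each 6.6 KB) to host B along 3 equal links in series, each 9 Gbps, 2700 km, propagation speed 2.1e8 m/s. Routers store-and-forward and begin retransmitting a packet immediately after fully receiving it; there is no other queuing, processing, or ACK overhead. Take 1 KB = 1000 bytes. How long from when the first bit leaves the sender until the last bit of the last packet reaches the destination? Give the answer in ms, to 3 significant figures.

Per-hop transmission t_tx = L/R = 52800/9000000000 = 0.00586667 ms.
Per-hop propagation t_prop = 2700000/210000000 = 12.8571 ms.
Pipeline fill: first packet needs 3·t_tx to clear all hops; remaining 15 packets each add one t_tx.
Total = (3+16-1)·t_tx + 3·t_prop = 18·0.00586667 + 3·12.8571 = 38.7 ms.

38.7 ms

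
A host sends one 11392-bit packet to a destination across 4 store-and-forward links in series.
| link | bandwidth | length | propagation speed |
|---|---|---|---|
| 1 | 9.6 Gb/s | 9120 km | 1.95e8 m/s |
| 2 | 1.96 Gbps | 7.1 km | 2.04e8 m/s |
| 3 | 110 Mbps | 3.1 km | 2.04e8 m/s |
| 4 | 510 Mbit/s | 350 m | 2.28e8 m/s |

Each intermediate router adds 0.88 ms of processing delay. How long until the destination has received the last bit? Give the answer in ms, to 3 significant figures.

Transmission delays (L/R per hop): 0.00118667, 0.00581224, 0.103564, 0.0223373 ms; sum = 0.1329 ms.
Propagation delays (d/s per hop): 46.7692, 0.0348039, 0.0151961, 0.00153509 ms; sum = 46.8208 ms.
Processing at 3 router(s): 3 × 0.88 ms = 2.64 ms.
End-to-end = 49.6 ms.

49.6 ms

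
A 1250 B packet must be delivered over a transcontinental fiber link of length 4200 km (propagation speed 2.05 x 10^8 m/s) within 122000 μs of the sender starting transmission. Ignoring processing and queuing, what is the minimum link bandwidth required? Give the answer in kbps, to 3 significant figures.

L = 10000 bits.
Propagation delay = 4200000 / 2.05e+08 = 20487.8 μs.
Transmission budget = 122000 − 20487.8 = 101512 μs.
R ≥ L / t_tx = 10000 bits / 0.101512 s = 98.5 kbps.

98.5 kbps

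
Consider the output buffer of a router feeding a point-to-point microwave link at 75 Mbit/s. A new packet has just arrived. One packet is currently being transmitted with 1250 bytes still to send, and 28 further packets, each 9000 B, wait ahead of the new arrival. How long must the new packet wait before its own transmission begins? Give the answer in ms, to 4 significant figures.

27.01 ms

Each queued packet: L/R = 72000/75000000 = 0.96 ms.
28 queued → 26.88 ms.
Plus remaining 10000 bits of current packet: 0.133333 ms.
Queuing delay = 27.01 ms.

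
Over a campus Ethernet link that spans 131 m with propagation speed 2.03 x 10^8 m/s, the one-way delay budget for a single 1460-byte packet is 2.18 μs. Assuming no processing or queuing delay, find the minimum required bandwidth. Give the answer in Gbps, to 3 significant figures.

7.61 Gbps

L = 11680 bits.
Propagation delay = 131 / 2.03e+08 = 0.64532 μs.
Transmission budget = 2.18 − 0.64532 = 1.53468 μs.
R ≥ L / t_tx = 11680 bits / 1.53468e-06 s = 7.61 Gbps.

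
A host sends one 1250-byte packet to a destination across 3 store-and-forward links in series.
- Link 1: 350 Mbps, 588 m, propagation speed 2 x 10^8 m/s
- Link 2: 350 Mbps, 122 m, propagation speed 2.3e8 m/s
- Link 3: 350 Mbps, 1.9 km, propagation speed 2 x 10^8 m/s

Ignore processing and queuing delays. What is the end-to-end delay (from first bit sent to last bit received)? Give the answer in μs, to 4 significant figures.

98.68 μs

L = 1250 × 8 = 10000 bits.
Transmission delay per hop = L/R = 10000/350000000 = 28.5714 μs; 3 hops → 85.7143 μs.
Propagation delays (d/s per hop): 2.94, 0.530435, 9.5 μs; sum = 12.9704 μs.
End-to-end = 98.68 μs.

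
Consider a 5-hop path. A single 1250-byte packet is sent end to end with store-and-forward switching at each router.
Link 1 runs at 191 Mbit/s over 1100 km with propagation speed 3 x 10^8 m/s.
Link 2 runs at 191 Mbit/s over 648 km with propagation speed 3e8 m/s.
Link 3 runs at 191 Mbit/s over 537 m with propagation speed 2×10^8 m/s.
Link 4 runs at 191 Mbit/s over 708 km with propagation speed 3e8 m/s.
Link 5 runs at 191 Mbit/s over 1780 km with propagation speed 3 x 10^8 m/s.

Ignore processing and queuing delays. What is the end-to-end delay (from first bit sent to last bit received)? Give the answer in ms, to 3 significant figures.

L = 1250 × 8 = 10000 bits.
Transmission delay per hop = L/R = 10000/191000000 = 0.052356 ms; 5 hops → 0.26178 ms.
Propagation delays (d/s per hop): 3.66667, 2.16, 0.002685, 2.36, 5.93333 ms; sum = 14.1227 ms.
End-to-end = 14.4 ms.

14.4 ms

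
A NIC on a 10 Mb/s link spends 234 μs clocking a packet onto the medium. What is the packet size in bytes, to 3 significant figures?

L = R × t_tx = 10000000 b/s × 0.000234 s = 2340 bits.
In bytes: 2340 / 8 = 293 bytes.

293 bytes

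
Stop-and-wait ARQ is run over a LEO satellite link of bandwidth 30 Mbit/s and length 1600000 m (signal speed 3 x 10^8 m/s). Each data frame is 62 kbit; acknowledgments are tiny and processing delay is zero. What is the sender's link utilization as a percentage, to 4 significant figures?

t_tx = L/R = 62000/30000000 = 0.00206667 s.
t_prop = 1600000/300000000 = 0.00533333 s; RTT = 0.0106667 s.
Cycle = t_tx + RTT = 0.0127333 s.
Utilization = t_tx / cycle = 0.00206667/0.0127333 = 16.23 %.

16.23 %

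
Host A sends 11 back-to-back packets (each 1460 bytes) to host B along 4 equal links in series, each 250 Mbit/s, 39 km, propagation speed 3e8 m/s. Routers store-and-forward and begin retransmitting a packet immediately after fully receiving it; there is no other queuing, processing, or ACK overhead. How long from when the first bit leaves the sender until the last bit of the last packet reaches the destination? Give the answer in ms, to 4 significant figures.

1.174 ms

Per-hop transmission t_tx = L/R = 11680/250000000 = 0.04672 ms.
Per-hop propagation t_prop = 39000/300000000 = 0.13 ms.
Pipeline fill: first packet needs 4·t_tx to clear all hops; remaining 10 packets each add one t_tx.
Total = (4+11-1)·t_tx + 4·t_prop = 14·0.04672 + 4·0.13 = 1.174 ms.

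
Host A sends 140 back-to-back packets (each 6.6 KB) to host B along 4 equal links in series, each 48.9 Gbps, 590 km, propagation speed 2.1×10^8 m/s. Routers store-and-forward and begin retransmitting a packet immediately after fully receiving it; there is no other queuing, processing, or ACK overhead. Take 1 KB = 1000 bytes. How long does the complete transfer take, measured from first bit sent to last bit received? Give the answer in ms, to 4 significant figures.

Per-hop transmission t_tx = L/R = 52800/48900000000 = 0.00107975 ms.
Per-hop propagation t_prop = 590000/210000000 = 2.80952 ms.
Pipeline fill: first packet needs 4·t_tx to clear all hops; remaining 139 packets each add one t_tx.
Total = (4+140-1)·t_tx + 4·t_prop = 143·0.00107975 + 4·2.80952 = 11.39 ms.

11.39 ms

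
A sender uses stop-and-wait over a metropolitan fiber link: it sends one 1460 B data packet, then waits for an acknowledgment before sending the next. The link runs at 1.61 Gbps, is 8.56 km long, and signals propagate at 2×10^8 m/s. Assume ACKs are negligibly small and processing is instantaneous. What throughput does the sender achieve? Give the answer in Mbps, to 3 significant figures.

t_tx = L/R = 11680/1610000000 = 7.25466e-06 s.
t_prop = 8560/200000000 = 4.28e-05 s; RTT = 8.56e-05 s.
Cycle = t_tx + RTT = 9.28547e-05 s.
Throughput = L / cycle = 11680 / 9.28547e-05 = 126 Mbps.

126 Mbps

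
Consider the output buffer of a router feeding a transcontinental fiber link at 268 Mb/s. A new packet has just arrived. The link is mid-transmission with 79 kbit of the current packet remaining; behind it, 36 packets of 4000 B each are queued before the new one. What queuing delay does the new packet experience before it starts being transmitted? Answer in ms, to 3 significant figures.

Each queued packet: L/R = 32000/268000000 = 0.119403 ms.
36 queued → 4.29851 ms.
Plus remaining 79000 bits of current packet: 0.294776 ms.
Queuing delay = 4.59 ms.

4.59 ms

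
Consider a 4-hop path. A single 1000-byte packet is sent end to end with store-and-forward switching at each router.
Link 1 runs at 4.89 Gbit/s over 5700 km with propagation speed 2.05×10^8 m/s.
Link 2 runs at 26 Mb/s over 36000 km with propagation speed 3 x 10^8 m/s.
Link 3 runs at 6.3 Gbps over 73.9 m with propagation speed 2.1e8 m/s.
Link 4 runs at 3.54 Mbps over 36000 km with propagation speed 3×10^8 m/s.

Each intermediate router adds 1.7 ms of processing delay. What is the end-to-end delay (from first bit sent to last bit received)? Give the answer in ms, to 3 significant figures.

275 ms

L = 1000 × 8 = 8000 bits.
Transmission delays (L/R per hop): 0.00163599, 0.307692, 0.00126984, 2.25989 ms; sum = 2.57049 ms.
Propagation delays (d/s per hop): 27.8049, 120, 0.000351905, 120 ms; sum = 267.805 ms.
Processing at 3 router(s): 3 × 1.7 ms = 5.1 ms.
End-to-end = 275 ms.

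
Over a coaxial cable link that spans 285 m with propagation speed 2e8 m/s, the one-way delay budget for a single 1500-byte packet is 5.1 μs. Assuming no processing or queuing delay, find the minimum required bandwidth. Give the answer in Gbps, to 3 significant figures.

3.27 Gbps

L = 12000 bits.
Propagation delay = 285 / 200000000 = 1.425 μs.
Transmission budget = 5.1 − 1.425 = 3.675 μs.
R ≥ L / t_tx = 12000 bits / 3.675e-06 s = 3.27 Gbps.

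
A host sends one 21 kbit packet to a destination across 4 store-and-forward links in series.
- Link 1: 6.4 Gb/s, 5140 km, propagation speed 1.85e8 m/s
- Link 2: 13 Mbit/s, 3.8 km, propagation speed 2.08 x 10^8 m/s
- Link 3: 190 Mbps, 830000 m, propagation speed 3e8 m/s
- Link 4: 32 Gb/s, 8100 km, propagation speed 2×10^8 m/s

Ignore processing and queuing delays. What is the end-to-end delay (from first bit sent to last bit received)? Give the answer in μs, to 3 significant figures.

L = 21000 bits.
Transmission delays (L/R per hop): 3.28125, 1615.38, 110.526, 0.65625 μs; sum = 1729.85 μs.
Propagation delays (d/s per hop): 27783.8, 18.2692, 2766.67, 40500 μs; sum = 71068.7 μs.
End-to-end = 72800 μs.

72800 μs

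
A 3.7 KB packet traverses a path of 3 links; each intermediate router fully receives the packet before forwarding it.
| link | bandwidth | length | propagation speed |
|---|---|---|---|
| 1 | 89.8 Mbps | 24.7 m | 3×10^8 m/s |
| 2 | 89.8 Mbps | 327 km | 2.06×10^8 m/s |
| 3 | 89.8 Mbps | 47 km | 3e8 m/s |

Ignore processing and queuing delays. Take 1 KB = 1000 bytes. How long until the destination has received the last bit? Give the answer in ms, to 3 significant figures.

2.73 ms

L = 29600 bits.
Transmission delay per hop = L/R = 29600/89800000 = 0.329621 ms; 3 hops → 0.988864 ms.
Propagation delays (d/s per hop): 8.23333e-05, 1.58738, 0.156667 ms; sum = 1.74413 ms.
End-to-end = 2.73 ms.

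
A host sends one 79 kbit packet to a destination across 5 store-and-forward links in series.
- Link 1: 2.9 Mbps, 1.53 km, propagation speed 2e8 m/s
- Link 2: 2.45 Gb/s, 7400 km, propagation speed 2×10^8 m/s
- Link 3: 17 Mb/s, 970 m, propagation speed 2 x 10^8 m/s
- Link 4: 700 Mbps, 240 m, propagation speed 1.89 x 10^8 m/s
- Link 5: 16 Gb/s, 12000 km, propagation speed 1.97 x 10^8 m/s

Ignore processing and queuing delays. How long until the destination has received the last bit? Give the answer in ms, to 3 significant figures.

L = 79000 bits.
Transmission delays (L/R per hop): 27.2414, 0.0322449, 4.64706, 0.112857, 0.0049375 ms; sum = 32.0385 ms.
Propagation delays (d/s per hop): 0.00765, 37, 0.00485, 0.00126984, 60.9137 ms; sum = 97.9275 ms.
End-to-end = 130 ms.

130 ms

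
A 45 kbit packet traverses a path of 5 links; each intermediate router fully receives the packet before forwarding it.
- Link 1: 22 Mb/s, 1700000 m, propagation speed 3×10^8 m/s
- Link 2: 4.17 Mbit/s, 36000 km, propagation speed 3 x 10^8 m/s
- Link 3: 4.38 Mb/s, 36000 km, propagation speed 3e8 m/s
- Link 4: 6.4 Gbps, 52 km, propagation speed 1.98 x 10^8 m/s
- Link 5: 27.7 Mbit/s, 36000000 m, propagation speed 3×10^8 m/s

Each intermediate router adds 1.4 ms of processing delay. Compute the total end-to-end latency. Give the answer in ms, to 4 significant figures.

396.3 ms

L = 45000 bits.
Transmission delays (L/R per hop): 2.04545, 10.7914, 10.274, 0.00703125, 1.62455 ms; sum = 24.7424 ms.
Propagation delays (d/s per hop): 5.66667, 120, 120, 0.262626, 120 ms; sum = 365.929 ms.
Processing at 4 router(s): 4 × 1.4 ms = 5.6 ms.
End-to-end = 396.3 ms.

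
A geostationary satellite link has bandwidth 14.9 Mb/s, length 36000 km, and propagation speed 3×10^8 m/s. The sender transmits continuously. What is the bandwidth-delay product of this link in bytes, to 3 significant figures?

224000 bytes

Propagation delay = 36000000 / 300000000 = 0.12 s.
BDP = R × t_prop = 14900000 × 0.12 = 1788000 bits.
In bytes: 1788000/8 = 224000 bytes.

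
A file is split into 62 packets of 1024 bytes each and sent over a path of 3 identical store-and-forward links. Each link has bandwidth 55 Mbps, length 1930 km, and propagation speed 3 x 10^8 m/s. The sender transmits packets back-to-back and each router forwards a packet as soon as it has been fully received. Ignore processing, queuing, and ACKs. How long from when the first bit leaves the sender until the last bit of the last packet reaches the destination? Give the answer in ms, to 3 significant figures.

28.8 ms

Per-hop transmission t_tx = L/R = 8192/55000000 = 0.148945 ms.
Per-hop propagation t_prop = 1930000/300000000 = 6.43333 ms.
Pipeline fill: first packet needs 3·t_tx to clear all hops; remaining 61 packets each add one t_tx.
Total = (3+62-1)·t_tx + 3·t_prop = 64·0.148945 + 3·6.43333 = 28.8 ms.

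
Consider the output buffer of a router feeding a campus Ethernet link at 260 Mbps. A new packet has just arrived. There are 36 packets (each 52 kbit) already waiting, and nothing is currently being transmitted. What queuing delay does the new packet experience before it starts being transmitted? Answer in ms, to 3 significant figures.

7.20 ms

Each queued packet: L/R = 52000/260000000 = 0.2 ms.
36 queued → 7.2 ms.
Queuing delay = 7.20 ms.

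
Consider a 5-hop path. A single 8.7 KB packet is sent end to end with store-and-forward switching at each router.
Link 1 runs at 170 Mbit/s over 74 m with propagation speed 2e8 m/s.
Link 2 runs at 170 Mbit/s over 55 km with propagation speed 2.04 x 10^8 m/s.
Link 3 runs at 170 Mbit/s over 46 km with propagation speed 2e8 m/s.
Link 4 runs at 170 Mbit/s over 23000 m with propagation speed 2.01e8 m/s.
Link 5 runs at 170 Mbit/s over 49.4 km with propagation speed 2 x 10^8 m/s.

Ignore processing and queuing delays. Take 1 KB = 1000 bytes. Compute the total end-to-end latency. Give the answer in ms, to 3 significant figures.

L = 69600 bits.
Transmission delay per hop = L/R = 69600/170000000 = 0.409412 ms; 5 hops → 2.04706 ms.
Propagation delays (d/s per hop): 0.00037, 0.269608, 0.23, 0.114428, 0.247 ms; sum = 0.861406 ms.
End-to-end = 2.91 ms.

2.91 ms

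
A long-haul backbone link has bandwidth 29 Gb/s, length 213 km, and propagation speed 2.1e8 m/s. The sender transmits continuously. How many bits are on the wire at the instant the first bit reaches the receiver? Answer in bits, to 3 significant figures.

Propagation delay = 213000 / 210000000 = 0.00101429 s.
BDP = R × t_prop = 29000000000 × 0.00101429 = 29414300 bits.

29400000 bits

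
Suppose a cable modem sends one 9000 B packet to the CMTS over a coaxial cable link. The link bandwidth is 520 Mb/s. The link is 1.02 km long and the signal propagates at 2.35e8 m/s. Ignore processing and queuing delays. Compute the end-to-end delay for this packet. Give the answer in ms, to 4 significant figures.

0.1428 ms

L = 9000 × 8 = 72000 bits.
Transmission delay = L/R = 72000 / 520000000 = 0.138462 ms.
Propagation delay = d/s = 1020 m / 235000000 m/s = 0.00434043 ms.
Total = 0.1428 ms.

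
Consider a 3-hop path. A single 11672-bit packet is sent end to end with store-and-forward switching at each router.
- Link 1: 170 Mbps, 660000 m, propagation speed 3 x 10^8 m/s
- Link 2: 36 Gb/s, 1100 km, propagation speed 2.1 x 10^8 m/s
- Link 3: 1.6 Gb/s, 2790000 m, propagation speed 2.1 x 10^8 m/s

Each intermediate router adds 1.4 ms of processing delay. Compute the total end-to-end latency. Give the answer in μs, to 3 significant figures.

23600 μs

Transmission delays (L/R per hop): 68.6588, 0.324222, 7.295 μs; sum = 76.278 μs.
Propagation delays (d/s per hop): 2200, 5238.1, 13285.7 μs; sum = 20723.8 μs.
Processing at 2 router(s): 2 × 1.4 ms = 2800 μs.
End-to-end = 23600 μs.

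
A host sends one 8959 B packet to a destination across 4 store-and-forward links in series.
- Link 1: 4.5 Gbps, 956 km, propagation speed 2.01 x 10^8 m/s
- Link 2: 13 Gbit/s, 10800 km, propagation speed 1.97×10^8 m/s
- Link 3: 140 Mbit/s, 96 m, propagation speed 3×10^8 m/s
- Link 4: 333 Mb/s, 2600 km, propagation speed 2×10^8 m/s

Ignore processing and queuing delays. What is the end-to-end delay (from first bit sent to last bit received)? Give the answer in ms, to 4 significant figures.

73.33 ms

L = 8959 × 8 = 71672 bits.
Transmission delays (L/R per hop): 0.0159271, 0.00551323, 0.511943, 0.215231 ms; sum = 0.748614 ms.
Propagation delays (d/s per hop): 4.75622, 54.8223, 0.00032, 13 ms; sum = 72.5789 ms.
End-to-end = 73.33 ms.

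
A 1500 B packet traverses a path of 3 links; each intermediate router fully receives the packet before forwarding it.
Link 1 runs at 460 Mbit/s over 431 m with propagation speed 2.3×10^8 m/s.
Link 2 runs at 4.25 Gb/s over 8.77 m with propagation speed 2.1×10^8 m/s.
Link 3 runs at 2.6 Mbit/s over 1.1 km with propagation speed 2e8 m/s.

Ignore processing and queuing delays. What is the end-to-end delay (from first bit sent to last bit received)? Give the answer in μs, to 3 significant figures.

L = 1500 × 8 = 12000 bits.
Transmission delays (L/R per hop): 26.087, 2.82353, 4615.38 μs; sum = 4644.3 μs.
Propagation delays (d/s per hop): 1.87391, 0.0417619, 5.5 μs; sum = 7.41567 μs.
End-to-end = 4650 μs.

4650 μs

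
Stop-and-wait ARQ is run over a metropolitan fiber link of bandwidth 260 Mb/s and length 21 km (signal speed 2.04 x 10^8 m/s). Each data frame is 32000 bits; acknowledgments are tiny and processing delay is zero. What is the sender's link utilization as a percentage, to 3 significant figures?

t_tx = L/R = 32000/260000000 = 0.000123077 s.
t_prop = 21000/204000000 = 0.000102941 s; RTT = 0.000205882 s.
Cycle = t_tx + RTT = 0.000328959 s.
Utilization = t_tx / cycle = 0.000123077/0.000328959 = 37.4 %.

37.4 %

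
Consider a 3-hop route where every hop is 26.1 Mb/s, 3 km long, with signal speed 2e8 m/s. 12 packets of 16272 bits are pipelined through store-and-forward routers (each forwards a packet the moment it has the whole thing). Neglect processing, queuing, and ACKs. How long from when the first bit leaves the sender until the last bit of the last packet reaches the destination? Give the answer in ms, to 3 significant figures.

8.77 ms

Per-hop transmission t_tx = L/R = 16272/26100000 = 0.623448 ms.
Per-hop propagation t_prop = 3000/200000000 = 0.015 ms.
Pipeline fill: first packet needs 3·t_tx to clear all hops; remaining 11 packets each add one t_tx.
Total = (3+12-1)·t_tx + 3·t_prop = 14·0.623448 + 3·0.015 = 8.77 ms.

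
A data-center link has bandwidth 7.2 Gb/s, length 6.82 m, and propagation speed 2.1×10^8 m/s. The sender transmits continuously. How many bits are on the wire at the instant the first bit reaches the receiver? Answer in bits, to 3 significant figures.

234 bits

Propagation delay = 6.82 / 210000000 = 3.24762e-08 s.
BDP = R × t_prop = 7200000000 × 3.24762e-08 = 233.829 bits.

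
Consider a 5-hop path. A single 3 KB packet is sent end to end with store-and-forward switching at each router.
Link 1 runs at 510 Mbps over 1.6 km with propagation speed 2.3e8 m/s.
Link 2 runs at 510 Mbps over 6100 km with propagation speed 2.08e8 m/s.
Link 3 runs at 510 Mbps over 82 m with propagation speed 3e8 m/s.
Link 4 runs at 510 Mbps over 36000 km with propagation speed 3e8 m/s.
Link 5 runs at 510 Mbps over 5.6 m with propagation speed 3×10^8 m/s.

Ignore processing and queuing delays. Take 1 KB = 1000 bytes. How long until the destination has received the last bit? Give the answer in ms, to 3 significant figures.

150 ms

L = 24000 bits.
Transmission delay per hop = L/R = 24000/510000000 = 0.0470588 ms; 5 hops → 0.235294 ms.
Propagation delays (d/s per hop): 0.00695652, 29.3269, 0.000273333, 120, 1.86667e-05 ms; sum = 149.334 ms.
End-to-end = 150 ms.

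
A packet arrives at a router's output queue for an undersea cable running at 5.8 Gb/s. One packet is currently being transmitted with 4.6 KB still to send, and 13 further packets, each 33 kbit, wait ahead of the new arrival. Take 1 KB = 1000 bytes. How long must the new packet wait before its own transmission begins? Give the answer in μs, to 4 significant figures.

80.31 μs

Each queued packet: L/R = 33000/5800000000 = 5.68966 μs.
13 queued → 73.9655 μs.
Plus remaining 36800 bits of current packet: 6.34483 μs.
Queuing delay = 80.31 μs.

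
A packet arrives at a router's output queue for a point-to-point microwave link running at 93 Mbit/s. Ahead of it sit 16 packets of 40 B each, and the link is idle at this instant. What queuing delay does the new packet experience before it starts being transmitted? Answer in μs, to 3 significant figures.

Each queued packet: L/R = 320/93000000 = 3.44086 μs.
16 queued → 55.0538 μs.
Queuing delay = 55.1 μs.

55.1 μs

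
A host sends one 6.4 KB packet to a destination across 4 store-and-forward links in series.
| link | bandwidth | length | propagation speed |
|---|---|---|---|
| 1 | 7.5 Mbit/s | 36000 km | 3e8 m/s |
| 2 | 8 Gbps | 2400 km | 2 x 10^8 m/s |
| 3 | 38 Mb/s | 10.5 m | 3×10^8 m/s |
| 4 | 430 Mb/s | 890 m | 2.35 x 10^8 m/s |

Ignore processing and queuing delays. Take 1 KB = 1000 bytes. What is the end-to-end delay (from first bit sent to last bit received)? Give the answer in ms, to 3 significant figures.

140 ms

L = 51200 bits.
Transmission delays (L/R per hop): 6.82667, 0.0064, 1.34737, 0.11907 ms; sum = 8.2995 ms.
Propagation delays (d/s per hop): 120, 12, 3.5e-05, 0.00378723 ms; sum = 132.004 ms.
End-to-end = 140 ms.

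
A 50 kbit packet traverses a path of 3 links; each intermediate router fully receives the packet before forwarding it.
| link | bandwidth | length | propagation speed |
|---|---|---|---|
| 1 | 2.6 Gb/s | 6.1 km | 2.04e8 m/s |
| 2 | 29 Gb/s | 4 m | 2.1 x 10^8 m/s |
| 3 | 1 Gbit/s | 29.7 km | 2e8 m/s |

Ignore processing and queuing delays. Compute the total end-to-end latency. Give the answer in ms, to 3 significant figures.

0.249 ms

L = 50000 bits.
Transmission delays (L/R per hop): 0.0192308, 0.00172414, 0.05 ms; sum = 0.0709549 ms.
Propagation delays (d/s per hop): 0.029902, 1.90476e-05, 0.1485 ms; sum = 0.178421 ms.
End-to-end = 0.249 ms.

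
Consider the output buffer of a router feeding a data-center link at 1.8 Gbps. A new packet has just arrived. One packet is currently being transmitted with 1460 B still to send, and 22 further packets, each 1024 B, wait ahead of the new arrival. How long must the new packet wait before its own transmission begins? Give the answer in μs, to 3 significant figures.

107 μs

Each queued packet: L/R = 8192/1800000000 = 4.55111 μs.
22 queued → 100.124 μs.
Plus remaining 11680 bits of current packet: 6.48889 μs.
Queuing delay = 107 μs.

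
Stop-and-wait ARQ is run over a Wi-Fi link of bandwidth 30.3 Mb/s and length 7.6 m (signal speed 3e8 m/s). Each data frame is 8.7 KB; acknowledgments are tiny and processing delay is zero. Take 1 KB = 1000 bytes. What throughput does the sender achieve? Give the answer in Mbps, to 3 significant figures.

t_tx = L/R = 69600/30300000 = 0.00229703 s.
t_prop = 7.6/300000000 = 2.53333e-08 s; RTT = 5.06667e-08 s.
Cycle = t_tx + RTT = 0.00229708 s.
Throughput = L / cycle = 69600 / 0.00229708 = 30.3 Mbps.

30.3 Mbps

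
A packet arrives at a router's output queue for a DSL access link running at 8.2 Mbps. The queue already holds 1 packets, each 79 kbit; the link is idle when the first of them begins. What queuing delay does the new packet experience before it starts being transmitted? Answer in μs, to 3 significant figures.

9630 μs

Each queued packet: L/R = 79000/8.2e+06 = 9634.15 μs.
1 queued → 9634.15 μs.
Queuing delay = 9630 μs.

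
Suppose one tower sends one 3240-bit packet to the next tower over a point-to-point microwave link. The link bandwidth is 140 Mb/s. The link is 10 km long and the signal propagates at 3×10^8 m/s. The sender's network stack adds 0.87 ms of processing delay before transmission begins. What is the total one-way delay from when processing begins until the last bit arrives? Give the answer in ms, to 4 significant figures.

0.9265 ms

Transmission delay = L/R = 3240 / 140000000 = 0.0231429 ms.
Propagation delay = d/s = 10000 m / 300000000 m/s = 0.0333333 ms.
Plus processing delay 0.87 ms = 0.87 ms.
Total = 0.9265 ms.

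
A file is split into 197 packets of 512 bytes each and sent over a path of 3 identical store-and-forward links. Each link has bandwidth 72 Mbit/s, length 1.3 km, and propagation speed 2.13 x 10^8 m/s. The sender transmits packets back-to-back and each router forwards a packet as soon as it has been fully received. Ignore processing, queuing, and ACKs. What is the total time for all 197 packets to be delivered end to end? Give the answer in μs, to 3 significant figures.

11300 μs

Per-hop transmission t_tx = L/R = 4096/72000000 = 56.8889 μs.
Per-hop propagation t_prop = 1300/213000000 = 6.10329 μs.
Pipeline fill: first packet needs 3·t_tx to clear all hops; remaining 196 packets each add one t_tx.
Total = (3+197-1)·t_tx + 3·t_prop = 199·56.8889 + 3·6.10329 = 11300 μs.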